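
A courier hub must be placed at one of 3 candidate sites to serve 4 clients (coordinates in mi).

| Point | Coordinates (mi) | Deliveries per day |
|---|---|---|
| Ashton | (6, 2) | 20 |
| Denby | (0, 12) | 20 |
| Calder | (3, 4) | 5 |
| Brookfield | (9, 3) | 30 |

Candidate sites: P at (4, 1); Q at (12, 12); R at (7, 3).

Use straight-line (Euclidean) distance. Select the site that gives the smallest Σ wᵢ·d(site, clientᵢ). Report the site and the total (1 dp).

Total weighted distance at each candidate:
  P (4, 1): total = 456.2
  Q (12, 12): total = 818.1
  R (7, 3): total = 336.9
Minimum is at R with total 336.9 mi.

R, total 336.9 mi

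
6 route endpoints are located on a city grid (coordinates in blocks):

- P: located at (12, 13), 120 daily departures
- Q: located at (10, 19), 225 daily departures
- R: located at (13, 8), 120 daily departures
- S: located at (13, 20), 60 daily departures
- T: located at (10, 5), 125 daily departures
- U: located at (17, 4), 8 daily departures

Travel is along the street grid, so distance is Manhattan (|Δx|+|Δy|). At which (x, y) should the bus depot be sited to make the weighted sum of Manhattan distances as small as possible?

(10, 13)

Manhattan distance separates: Σwᵢ(|x−xᵢ|+|y−yᵢ|) = Σwᵢ|x−xᵢ| + Σwᵢ|y−yᵢ|, so x and y are optimised independently as 1-D weighted medians.
Total weight W = 658; half = 329.
x-coordinate, sorted with cumulative weight:
  x=10 (Q, w=225) cum 225
  x=10 (T, w=125) cum 350  ← median
  x=12 (P, w=120) cum 470
  x=13 (R, w=120) cum 590
  x=13 (S, w=60) cum 650
  x=17 (U, w=8) cum 658
⇒ x* = 10
y-coordinate, sorted with cumulative weight:
  y=4 (U, w=8) cum 8
  y=5 (T, w=125) cum 133
  y=8 (R, w=120) cum 253
  y=13 (P, w=120) cum 373  ← median
  y=19 (Q, w=225) cum 598
  y=20 (S, w=60) cum 658
⇒ y* = 13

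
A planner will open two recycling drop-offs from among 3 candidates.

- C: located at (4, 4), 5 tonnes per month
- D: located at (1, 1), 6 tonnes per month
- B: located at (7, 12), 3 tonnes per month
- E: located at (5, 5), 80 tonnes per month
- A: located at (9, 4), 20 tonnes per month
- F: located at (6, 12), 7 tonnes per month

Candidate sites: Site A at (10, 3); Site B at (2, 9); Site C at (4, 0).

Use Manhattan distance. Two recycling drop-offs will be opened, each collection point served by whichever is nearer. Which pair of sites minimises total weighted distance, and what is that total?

{Site A, Site C}, total 691

Evaluate every pair (each demand assigned to the nearer of the two):
  {Site A, Site C}: total = 691
  {Site A, Site B}: total = 762
  {Site B, Site C}: total = 777
Best pair: {Site A, Site C} with total 691.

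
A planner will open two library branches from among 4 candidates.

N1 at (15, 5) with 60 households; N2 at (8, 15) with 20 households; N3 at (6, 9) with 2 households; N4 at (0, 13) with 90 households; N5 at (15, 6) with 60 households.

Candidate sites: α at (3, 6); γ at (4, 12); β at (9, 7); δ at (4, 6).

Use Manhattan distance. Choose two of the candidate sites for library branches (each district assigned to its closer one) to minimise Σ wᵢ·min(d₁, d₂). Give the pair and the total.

Evaluate every pair (each demand assigned to the nearer of the two):
  {γ, β}: total = 1500
  {γ, δ}: total = 1980
  {α, β}: total = 1990
  {β, δ}: total = 2080
  {α, γ}: total = 2100
  {α, δ}: total = 2550
Best pair: {γ, β} with total 1500.

{γ, β}, total 1500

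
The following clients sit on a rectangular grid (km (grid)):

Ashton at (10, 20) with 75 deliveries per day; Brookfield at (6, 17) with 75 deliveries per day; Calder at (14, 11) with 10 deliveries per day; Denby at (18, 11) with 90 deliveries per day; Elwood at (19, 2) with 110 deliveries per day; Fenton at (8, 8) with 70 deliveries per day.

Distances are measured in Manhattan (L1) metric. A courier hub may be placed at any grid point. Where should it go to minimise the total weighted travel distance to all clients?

Manhattan distance separates: Σwᵢ(|x−xᵢ|+|y−yᵢ|) = Σwᵢ|x−xᵢ| + Σwᵢ|y−yᵢ|, so x and y are optimised independently as 1-D weighted medians.
Total weight W = 430; half = 215.
x-coordinate, sorted with cumulative weight:
  x=6 (Brookfield, w=75) cum 75
  x=8 (Fenton, w=70) cum 145
  x=10 (Ashton, w=75) cum 220  ← median
  x=14 (Calder, w=10) cum 230
  x=18 (Denby, w=90) cum 320
  x=19 (Elwood, w=110) cum 430
⇒ x* = 10
y-coordinate, sorted with cumulative weight:
  y=2 (Elwood, w=110) cum 110
  y=8 (Fenton, w=70) cum 180
  y=11 (Calder, w=10) cum 190
  y=11 (Denby, w=90) cum 280  ← median
  y=17 (Brookfield, w=75) cum 355
  y=20 (Ashton, w=75) cum 430
⇒ y* = 11

(10, 11)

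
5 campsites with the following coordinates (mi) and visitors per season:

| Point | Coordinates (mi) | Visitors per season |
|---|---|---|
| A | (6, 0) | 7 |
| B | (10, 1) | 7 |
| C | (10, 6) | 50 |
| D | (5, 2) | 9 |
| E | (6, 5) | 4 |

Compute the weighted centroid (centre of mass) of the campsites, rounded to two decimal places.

(8.84, 4.48)

The minimiser of Σwᵢ‖p−pᵢ‖² is the weighted centroid p* = (Σwᵢpᵢ)/(Σwᵢ).
Σwᵢ = 77.
Σwᵢxᵢ = 7·6 + 7·10 + 50·10 + 9·5 + 4·6 = 681.
Σwᵢyᵢ = 7·0 + 7·1 + 50·6 + 9·2 + 4·5 = 345.
x* = 681/77 = 8.84, y* = 345/77 = 4.48.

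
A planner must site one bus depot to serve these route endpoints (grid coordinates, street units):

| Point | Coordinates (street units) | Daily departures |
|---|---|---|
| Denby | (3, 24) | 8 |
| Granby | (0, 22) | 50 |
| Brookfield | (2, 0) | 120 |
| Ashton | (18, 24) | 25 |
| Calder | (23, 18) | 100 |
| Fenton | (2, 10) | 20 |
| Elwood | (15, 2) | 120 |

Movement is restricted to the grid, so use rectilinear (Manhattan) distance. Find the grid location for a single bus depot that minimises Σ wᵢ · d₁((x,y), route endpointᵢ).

(15, 2)

Manhattan distance separates: Σwᵢ(|x−xᵢ|+|y−yᵢ|) = Σwᵢ|x−xᵢ| + Σwᵢ|y−yᵢ|, so x and y are optimised independently as 1-D weighted medians.
Total weight W = 443; half = 221.5.
x-coordinate, sorted with cumulative weight:
  x=0 (Granby, w=50) cum 50
  x=2 (Brookfield, w=120) cum 170
  x=2 (Fenton, w=20) cum 190
  x=3 (Denby, w=8) cum 198
  x=15 (Elwood, w=120) cum 318  ← median
  x=18 (Ashton, w=25) cum 343
  x=23 (Calder, w=100) cum 443
⇒ x* = 15
y-coordinate, sorted with cumulative weight:
  y=0 (Brookfield, w=120) cum 120
  y=2 (Elwood, w=120) cum 240  ← median
  y=10 (Fenton, w=20) cum 260
  y=18 (Calder, w=100) cum 360
  y=22 (Granby, w=50) cum 410
  y=24 (Denby, w=8) cum 418
  y=24 (Ashton, w=25) cum 443
⇒ y* = 2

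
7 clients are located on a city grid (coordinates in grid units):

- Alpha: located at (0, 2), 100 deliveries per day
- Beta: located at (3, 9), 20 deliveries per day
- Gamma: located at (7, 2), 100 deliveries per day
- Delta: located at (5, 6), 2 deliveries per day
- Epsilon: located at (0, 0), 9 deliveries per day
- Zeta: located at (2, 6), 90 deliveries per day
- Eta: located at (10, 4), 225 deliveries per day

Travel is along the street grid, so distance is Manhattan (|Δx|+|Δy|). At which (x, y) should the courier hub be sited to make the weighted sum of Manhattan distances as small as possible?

Manhattan distance separates: Σwᵢ(|x−xᵢ|+|y−yᵢ|) = Σwᵢ|x−xᵢ| + Σwᵢ|y−yᵢ|, so x and y are optimised independently as 1-D weighted medians.
Total weight W = 546; half = 273.
x-coordinate, sorted with cumulative weight:
  x=0 (Alpha, w=100) cum 100
  x=0 (Epsilon, w=9) cum 109
  x=2 (Zeta, w=90) cum 199
  x=3 (Beta, w=20) cum 219
  x=5 (Delta, w=2) cum 221
  x=7 (Gamma, w=100) cum 321  ← median
  x=10 (Eta, w=225) cum 546
⇒ x* = 7
y-coordinate, sorted with cumulative weight:
  y=0 (Epsilon, w=9) cum 9
  y=2 (Alpha, w=100) cum 109
  y=2 (Gamma, w=100) cum 209
  y=4 (Eta, w=225) cum 434  ← median
  y=6 (Delta, w=2) cum 436
  y=6 (Zeta, w=90) cum 526
  y=9 (Beta, w=20) cum 546
⇒ y* = 4

(7, 4)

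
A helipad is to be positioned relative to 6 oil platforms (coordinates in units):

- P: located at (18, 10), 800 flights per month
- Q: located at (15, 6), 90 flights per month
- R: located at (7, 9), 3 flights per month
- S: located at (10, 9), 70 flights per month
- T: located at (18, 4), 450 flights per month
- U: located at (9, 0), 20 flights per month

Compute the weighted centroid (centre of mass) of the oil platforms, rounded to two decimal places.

(17.27, 7.67)

The minimiser of Σwᵢ‖p−pᵢ‖² is the weighted centroid p* = (Σwᵢpᵢ)/(Σwᵢ).
Σwᵢ = 1433.
Σwᵢxᵢ = 800·18 + 90·15 + 3·7 + 70·10 + 450·18 + 20·9 = 24751.
Σwᵢyᵢ = 800·10 + 90·6 + 3·9 + 70·9 + 450·4 + 20·0 = 10997.
x* = 24751/1433 = 17.27, y* = 10997/1433 = 7.67.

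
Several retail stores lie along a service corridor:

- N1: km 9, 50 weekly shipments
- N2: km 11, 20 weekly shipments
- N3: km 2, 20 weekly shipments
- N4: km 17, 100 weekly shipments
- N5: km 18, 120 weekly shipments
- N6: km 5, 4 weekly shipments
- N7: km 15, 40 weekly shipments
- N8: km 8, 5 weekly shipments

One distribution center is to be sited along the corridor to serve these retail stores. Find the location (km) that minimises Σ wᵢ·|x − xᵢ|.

x = 17

For a sum of weighted absolute distances on a line, the optimum is the weighted median (not the mean). Total weight W = 359; half-weight = 179.5.
Sort by position and accumulate weight:
  km 2 (N3, w=20) → cum 20
  km 5 (N6, w=4) → cum 24
  km 8 (N8, w=5) → cum 29
  km 9 (N1, w=50) → cum 79
  km 11 (N2, w=20) → cum 99
  km 15 (N7, w=40) → cum 139
  km 17 (N4, w=100) → cum 239  ≥ 179.5 → median here
  km 18 (N5, w=120) → cum 359
Optimal location: km 17.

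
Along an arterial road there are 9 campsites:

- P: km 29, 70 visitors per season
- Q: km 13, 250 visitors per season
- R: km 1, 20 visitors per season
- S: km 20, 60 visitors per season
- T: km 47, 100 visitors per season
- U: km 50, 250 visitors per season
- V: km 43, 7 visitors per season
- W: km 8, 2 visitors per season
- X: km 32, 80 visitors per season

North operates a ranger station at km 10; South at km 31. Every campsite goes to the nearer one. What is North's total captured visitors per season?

The indifferent point is the midpoint (10+31)/2 = 20.5; campsites left of it (closer to North at 10) go to North, those right go to South.
  R at 1 (w=20) → North
  W at 8 (w=2) → North
  Q at 13 (w=250) → North
  S at 20 (w=60) → North
  P at 29 (w=70) → South
  X at 32 (w=80) → South
  V at 43 (w=7) → South
  T at 47 (w=100) → South
  U at 50 (w=250) → South
North captures 332; South captures 507.

332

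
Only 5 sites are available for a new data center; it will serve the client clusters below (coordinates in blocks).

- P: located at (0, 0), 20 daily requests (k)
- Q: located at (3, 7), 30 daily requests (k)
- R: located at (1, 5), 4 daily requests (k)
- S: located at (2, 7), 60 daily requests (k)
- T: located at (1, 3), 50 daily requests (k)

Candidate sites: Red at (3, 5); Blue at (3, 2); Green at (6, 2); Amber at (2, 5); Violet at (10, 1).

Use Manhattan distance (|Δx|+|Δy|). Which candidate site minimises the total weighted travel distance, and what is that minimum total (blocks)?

Amber, total 504 blocks

Total weighted distance at each candidate:
  Red (3, 5): total = 608
  Blue (3, 2): total = 780
  Green (6, 2): total = 1272
  Amber (2, 5): total = 504
  Violet (10, 1): total = 2052
Minimum is at Amber with total 504 blocks.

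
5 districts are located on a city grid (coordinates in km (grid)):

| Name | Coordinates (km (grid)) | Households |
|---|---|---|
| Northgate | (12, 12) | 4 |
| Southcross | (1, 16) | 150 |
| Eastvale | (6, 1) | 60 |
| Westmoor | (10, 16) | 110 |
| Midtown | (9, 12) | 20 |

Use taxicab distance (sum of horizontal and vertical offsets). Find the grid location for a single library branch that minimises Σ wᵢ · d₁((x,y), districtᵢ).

Manhattan distance separates: Σwᵢ(|x−xᵢ|+|y−yᵢ|) = Σwᵢ|x−xᵢ| + Σwᵢ|y−yᵢ|, so x and y are optimised independently as 1-D weighted medians.
Total weight W = 344; half = 172.
x-coordinate, sorted with cumulative weight:
  x=1 (Southcross, w=150) cum 150
  x=6 (Eastvale, w=60) cum 210  ← median
  x=9 (Midtown, w=20) cum 230
  x=10 (Westmoor, w=110) cum 340
  x=12 (Northgate, w=4) cum 344
⇒ x* = 6
y-coordinate, sorted with cumulative weight:
  y=1 (Eastvale, w=60) cum 60
  y=12 (Northgate, w=4) cum 64
  y=12 (Midtown, w=20) cum 84
  y=16 (Southcross, w=150) cum 234  ← median
  y=16 (Westmoor, w=110) cum 344
⇒ y* = 16

(6, 16)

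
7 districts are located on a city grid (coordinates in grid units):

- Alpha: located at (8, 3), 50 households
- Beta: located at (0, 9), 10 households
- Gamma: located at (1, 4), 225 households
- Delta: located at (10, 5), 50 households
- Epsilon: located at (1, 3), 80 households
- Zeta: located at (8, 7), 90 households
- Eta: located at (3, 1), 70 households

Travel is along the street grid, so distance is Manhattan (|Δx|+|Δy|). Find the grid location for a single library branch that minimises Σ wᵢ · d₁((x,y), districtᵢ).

Manhattan distance separates: Σwᵢ(|x−xᵢ|+|y−yᵢ|) = Σwᵢ|x−xᵢ| + Σwᵢ|y−yᵢ|, so x and y are optimised independently as 1-D weighted medians.
Total weight W = 575; half = 287.5.
x-coordinate, sorted with cumulative weight:
  x=0 (Beta, w=10) cum 10
  x=1 (Gamma, w=225) cum 235
  x=1 (Epsilon, w=80) cum 315  ← median
  x=3 (Eta, w=70) cum 385
  x=8 (Alpha, w=50) cum 435
  x=8 (Zeta, w=90) cum 525
  x=10 (Delta, w=50) cum 575
⇒ x* = 1
y-coordinate, sorted with cumulative weight:
  y=1 (Eta, w=70) cum 70
  y=3 (Alpha, w=50) cum 120
  y=3 (Epsilon, w=80) cum 200
  y=4 (Gamma, w=225) cum 425  ← median
  y=5 (Delta, w=50) cum 475
  y=7 (Zeta, w=90) cum 565
  y=9 (Beta, w=10) cum 575
⇒ y* = 4

(1, 4)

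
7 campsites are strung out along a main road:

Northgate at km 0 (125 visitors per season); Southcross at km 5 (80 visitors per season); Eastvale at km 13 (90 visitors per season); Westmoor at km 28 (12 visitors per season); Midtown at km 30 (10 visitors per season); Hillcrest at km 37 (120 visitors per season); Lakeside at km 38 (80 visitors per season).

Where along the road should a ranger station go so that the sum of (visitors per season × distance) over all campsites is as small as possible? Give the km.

x = 13

For a sum of weighted absolute distances on a line, the optimum is the weighted median (not the mean). Total weight W = 517; half-weight = 258.5.
Sort by position and accumulate weight:
  km 0 (Northgate, w=125) → cum 125
  km 5 (Southcross, w=80) → cum 205
  km 13 (Eastvale, w=90) → cum 295  ≥ 258.5 → median here
  km 28 (Westmoor, w=12) → cum 307
  km 30 (Midtown, w=10) → cum 317
  km 37 (Hillcrest, w=120) → cum 437
  km 38 (Lakeside, w=80) → cum 517
Optimal location: km 13.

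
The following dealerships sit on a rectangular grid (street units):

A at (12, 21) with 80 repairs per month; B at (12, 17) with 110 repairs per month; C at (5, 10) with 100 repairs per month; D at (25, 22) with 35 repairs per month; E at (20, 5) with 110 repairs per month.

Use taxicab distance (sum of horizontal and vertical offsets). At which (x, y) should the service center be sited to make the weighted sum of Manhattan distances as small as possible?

(12, 17)

Manhattan distance separates: Σwᵢ(|x−xᵢ|+|y−yᵢ|) = Σwᵢ|x−xᵢ| + Σwᵢ|y−yᵢ|, so x and y are optimised independently as 1-D weighted medians.
Total weight W = 435; half = 217.5.
x-coordinate, sorted with cumulative weight:
  x=5 (C, w=100) cum 100
  x=12 (A, w=80) cum 180
  x=12 (B, w=110) cum 290  ← median
  x=20 (E, w=110) cum 400
  x=25 (D, w=35) cum 435
⇒ x* = 12
y-coordinate, sorted with cumulative weight:
  y=5 (E, w=110) cum 110
  y=10 (C, w=100) cum 210
  y=17 (B, w=110) cum 320  ← median
  y=21 (A, w=80) cum 400
  y=22 (D, w=35) cum 435
⇒ y* = 17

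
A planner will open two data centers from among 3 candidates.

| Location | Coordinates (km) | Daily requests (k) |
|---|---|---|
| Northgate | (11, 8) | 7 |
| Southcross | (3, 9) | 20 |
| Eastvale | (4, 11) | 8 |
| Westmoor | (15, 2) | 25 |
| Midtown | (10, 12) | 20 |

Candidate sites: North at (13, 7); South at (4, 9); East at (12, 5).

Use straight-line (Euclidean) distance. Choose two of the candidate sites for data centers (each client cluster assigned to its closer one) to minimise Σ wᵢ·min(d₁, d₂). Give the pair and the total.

Evaluate every pair (each demand assigned to the nearer of the two):
  {South, East}: total = 298.4
  {North, South}: total = 302.9
  {North, East}: total = 514.1
Best pair: {South, East} with total 298.4.

{South, East}, total 298.4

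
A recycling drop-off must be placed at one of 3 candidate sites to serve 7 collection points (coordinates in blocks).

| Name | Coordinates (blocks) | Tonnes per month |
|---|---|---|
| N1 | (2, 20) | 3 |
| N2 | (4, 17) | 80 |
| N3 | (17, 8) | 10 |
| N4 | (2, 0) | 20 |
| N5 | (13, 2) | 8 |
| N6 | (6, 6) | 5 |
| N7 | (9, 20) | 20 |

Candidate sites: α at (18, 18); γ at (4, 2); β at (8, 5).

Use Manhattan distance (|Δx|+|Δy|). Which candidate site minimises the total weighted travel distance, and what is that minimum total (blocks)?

β, total 2082 blocks

Total weighted distance at each candidate:
  α (18, 18): total = 2552
  γ (4, 2): total = 2092
  β (8, 5): total = 2082
Minimum is at β with total 2082 blocks.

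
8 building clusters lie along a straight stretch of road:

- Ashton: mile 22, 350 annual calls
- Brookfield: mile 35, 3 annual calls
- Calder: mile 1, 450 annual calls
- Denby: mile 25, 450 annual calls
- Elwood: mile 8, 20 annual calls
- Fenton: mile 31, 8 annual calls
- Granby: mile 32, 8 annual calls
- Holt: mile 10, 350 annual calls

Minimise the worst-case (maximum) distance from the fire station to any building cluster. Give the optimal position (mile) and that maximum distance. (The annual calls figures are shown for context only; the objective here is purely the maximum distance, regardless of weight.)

The 1-center on a line is the midpoint of the two extreme points: leftmost at 1, rightmost at 35.
Optimal location = (1 + 35)/2 = 18; maximum distance = (35 − 1)/2 = 17.

location 18, max distance 17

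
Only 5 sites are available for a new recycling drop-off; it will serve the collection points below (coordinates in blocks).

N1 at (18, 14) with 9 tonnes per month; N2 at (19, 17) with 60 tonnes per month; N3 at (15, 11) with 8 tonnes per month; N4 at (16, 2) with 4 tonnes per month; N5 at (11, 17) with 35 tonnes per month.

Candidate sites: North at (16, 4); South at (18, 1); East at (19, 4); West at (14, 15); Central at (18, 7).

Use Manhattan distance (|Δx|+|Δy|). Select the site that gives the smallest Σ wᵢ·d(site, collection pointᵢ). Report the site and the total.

West, total 740 blocks

Total weighted distance at each candidate:
  North (16, 4): total = 1770
  South (18, 1): total = 2058
  East (19, 4): total = 1722
  West (14, 15): total = 740
  Central (18, 7): total = 1402
Minimum is at West with total 740 blocks.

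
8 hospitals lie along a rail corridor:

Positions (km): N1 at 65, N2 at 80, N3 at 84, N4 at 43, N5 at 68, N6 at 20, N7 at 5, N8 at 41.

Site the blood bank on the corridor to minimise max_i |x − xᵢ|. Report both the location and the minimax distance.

location 44.5, max distance 39.5

The 1-center on a line is the midpoint of the two extreme points: leftmost at 5, rightmost at 84.
Optimal location = (5 + 84)/2 = 44.5; maximum distance = (84 − 5)/2 = 39.5.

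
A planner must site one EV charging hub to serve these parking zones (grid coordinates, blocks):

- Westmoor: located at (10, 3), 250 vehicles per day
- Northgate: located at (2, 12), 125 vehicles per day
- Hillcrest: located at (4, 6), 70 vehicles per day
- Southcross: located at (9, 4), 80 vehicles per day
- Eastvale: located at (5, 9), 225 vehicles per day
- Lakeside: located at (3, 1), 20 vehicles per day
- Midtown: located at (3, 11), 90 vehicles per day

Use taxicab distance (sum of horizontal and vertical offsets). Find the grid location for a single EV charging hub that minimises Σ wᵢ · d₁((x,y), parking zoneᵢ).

Manhattan distance separates: Σwᵢ(|x−xᵢ|+|y−yᵢ|) = Σwᵢ|x−xᵢ| + Σwᵢ|y−yᵢ|, so x and y are optimised independently as 1-D weighted medians.
Total weight W = 860; half = 430.
x-coordinate, sorted with cumulative weight:
  x=2 (Northgate, w=125) cum 125
  x=3 (Lakeside, w=20) cum 145
  x=3 (Midtown, w=90) cum 235
  x=4 (Hillcrest, w=70) cum 305
  x=5 (Eastvale, w=225) cum 530  ← median
  x=9 (Southcross, w=80) cum 610
  x=10 (Westmoor, w=250) cum 860
⇒ x* = 5
y-coordinate, sorted with cumulative weight:
  y=1 (Lakeside, w=20) cum 20
  y=3 (Westmoor, w=250) cum 270
  y=4 (Southcross, w=80) cum 350
  y=6 (Hillcrest, w=70) cum 420
  y=9 (Eastvale, w=225) cum 645  ← median
  y=11 (Midtown, w=90) cum 735
  y=12 (Northgate, w=125) cum 860
⇒ y* = 9

(5, 9)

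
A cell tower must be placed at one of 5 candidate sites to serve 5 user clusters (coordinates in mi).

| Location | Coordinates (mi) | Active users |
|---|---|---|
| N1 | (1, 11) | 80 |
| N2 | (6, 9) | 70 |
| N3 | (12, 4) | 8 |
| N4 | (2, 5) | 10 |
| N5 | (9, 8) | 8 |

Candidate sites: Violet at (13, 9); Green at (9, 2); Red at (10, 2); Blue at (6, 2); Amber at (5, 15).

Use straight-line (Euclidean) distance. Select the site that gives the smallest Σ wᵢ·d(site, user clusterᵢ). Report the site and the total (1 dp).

Total weighted distance at each candidate:
  Violet (13, 9): total = 1654.1
  Green (9, 2): total = 1649.4
  Red (10, 2): total = 1739.3
  Blue (6, 2): total = 1467.9
  Amber (5, 15): total = 1151.6
Minimum is at Amber with total 1151.6 mi.

Amber, total 1151.6 mi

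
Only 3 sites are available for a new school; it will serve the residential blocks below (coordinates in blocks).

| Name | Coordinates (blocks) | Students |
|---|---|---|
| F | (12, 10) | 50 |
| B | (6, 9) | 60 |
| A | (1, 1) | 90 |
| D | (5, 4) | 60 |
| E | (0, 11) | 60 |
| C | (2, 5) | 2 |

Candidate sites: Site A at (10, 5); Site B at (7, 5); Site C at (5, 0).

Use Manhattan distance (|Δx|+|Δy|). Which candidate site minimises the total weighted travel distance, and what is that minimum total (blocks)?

Total weighted distance at each candidate:
  Site A (10, 5): total = 3336
  Site B (7, 5): total = 2670
  Site C (5, 0): total = 3116
Minimum is at Site B with total 2670 blocks.

Site B, total 2670 blocks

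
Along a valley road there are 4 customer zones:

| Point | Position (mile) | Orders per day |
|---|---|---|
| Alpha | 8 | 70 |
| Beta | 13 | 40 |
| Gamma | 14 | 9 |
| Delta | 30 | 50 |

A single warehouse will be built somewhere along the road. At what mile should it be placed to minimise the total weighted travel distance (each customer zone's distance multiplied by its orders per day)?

For a sum of weighted absolute distances on a line, the optimum is the weighted median (not the mean). Total weight W = 169; half-weight = 84.5.
Sort by position and accumulate weight:
  mile 8 (Alpha, w=70) → cum 70
  mile 13 (Beta, w=40) → cum 110  ≥ 84.5 → median here
  mile 14 (Gamma, w=9) → cum 119
  mile 30 (Delta, w=50) → cum 169
Optimal location: mile 13.

x = 13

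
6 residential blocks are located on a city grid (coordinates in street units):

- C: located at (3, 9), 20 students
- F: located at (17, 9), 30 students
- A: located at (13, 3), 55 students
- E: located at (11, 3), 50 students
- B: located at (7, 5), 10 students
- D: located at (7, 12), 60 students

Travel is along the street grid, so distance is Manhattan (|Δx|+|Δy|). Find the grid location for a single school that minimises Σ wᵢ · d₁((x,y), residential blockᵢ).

Manhattan distance separates: Σwᵢ(|x−xᵢ|+|y−yᵢ|) = Σwᵢ|x−xᵢ| + Σwᵢ|y−yᵢ|, so x and y are optimised independently as 1-D weighted medians.
Total weight W = 225; half = 112.5.
x-coordinate, sorted with cumulative weight:
  x=3 (C, w=20) cum 20
  x=7 (B, w=10) cum 30
  x=7 (D, w=60) cum 90
  x=11 (E, w=50) cum 140  ← median
  x=13 (A, w=55) cum 195
  x=17 (F, w=30) cum 225
⇒ x* = 11
y-coordinate, sorted with cumulative weight:
  y=3 (A, w=55) cum 55
  y=3 (E, w=50) cum 105
  y=5 (B, w=10) cum 115  ← median
  y=9 (C, w=20) cum 135
  y=9 (F, w=30) cum 165
  y=12 (D, w=60) cum 225
⇒ y* = 5

(11, 5)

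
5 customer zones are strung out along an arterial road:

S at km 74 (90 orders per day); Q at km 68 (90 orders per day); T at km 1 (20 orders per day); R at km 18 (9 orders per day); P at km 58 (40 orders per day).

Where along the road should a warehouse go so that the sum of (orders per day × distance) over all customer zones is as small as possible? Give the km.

For a sum of weighted absolute distances on a line, the optimum is the weighted median (not the mean). Total weight W = 249; half-weight = 124.5.
Sort by position and accumulate weight:
  km 1 (T, w=20) → cum 20
  km 18 (R, w=9) → cum 29
  km 58 (P, w=40) → cum 69
  km 68 (Q, w=90) → cum 159  ≥ 124.5 → median here
  km 74 (S, w=90) → cum 249
Optimal location: km 68.

x = 68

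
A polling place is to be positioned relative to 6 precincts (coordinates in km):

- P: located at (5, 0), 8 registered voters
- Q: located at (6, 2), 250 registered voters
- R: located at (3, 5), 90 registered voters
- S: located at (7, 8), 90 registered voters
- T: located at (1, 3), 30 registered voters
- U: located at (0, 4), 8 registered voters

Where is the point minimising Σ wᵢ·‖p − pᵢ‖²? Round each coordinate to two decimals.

The minimiser of Σwᵢ‖p−pᵢ‖² is the weighted centroid p* = (Σwᵢpᵢ)/(Σwᵢ).
Σwᵢ = 476.
Σwᵢxᵢ = 8·5 + 250·6 + 90·3 + 90·7 + 30·1 + 8·0 = 2470.
Σwᵢyᵢ = 8·0 + 250·2 + 90·5 + 90·8 + 30·3 + 8·4 = 1792.
x* = 2470/476 = 5.19, y* = 1792/476 = 3.76.

(5.19, 3.76)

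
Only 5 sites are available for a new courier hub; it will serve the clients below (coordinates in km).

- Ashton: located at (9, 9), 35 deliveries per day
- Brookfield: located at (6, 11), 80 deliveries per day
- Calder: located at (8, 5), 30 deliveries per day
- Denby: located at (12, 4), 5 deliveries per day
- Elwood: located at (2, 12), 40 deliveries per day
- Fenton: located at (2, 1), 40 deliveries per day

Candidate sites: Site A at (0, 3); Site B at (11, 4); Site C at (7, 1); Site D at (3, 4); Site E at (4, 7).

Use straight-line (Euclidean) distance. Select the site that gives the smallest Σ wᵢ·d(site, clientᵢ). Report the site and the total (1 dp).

Site E, total 1191.5 km

Total weighted distance at each candidate:
  Site A (0, 3): total = 1968.1
  Site B (11, 4): total = 1837.7
  Site C (7, 1): total = 1928.8
  Site D (3, 4): total = 1529.6
  Site E (4, 7): total = 1191.5
Minimum is at Site E with total 1191.5 km.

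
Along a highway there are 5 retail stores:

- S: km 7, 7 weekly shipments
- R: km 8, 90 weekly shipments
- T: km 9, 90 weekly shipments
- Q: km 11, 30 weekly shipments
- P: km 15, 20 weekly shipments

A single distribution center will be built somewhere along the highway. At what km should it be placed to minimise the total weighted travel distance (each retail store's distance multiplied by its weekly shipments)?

For a sum of weighted absolute distances on a line, the optimum is the weighted median (not the mean). Total weight W = 237; half-weight = 118.5.
Sort by position and accumulate weight:
  km 7 (S, w=7) → cum 7
  km 8 (R, w=90) → cum 97
  km 9 (T, w=90) → cum 187  ≥ 118.5 → median here
  km 11 (Q, w=30) → cum 217
  km 15 (P, w=20) → cum 237
Optimal location: km 9.

x = 9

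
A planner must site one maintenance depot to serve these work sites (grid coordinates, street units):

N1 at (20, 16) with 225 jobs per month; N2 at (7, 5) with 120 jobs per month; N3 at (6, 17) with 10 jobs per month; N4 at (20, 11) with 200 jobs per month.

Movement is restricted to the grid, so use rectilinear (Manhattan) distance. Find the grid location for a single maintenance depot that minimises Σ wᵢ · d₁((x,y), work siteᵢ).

Manhattan distance separates: Σwᵢ(|x−xᵢ|+|y−yᵢ|) = Σwᵢ|x−xᵢ| + Σwᵢ|y−yᵢ|, so x and y are optimised independently as 1-D weighted medians.
Total weight W = 555; half = 277.5.
x-coordinate, sorted with cumulative weight:
  x=6 (N3, w=10) cum 10
  x=7 (N2, w=120) cum 130
  x=20 (N1, w=225) cum 355  ← median
  x=20 (N4, w=200) cum 555
⇒ x* = 20
y-coordinate, sorted with cumulative weight:
  y=5 (N2, w=120) cum 120
  y=11 (N4, w=200) cum 320  ← median
  y=16 (N1, w=225) cum 545
  y=17 (N3, w=10) cum 555
⇒ y* = 11

(20, 11)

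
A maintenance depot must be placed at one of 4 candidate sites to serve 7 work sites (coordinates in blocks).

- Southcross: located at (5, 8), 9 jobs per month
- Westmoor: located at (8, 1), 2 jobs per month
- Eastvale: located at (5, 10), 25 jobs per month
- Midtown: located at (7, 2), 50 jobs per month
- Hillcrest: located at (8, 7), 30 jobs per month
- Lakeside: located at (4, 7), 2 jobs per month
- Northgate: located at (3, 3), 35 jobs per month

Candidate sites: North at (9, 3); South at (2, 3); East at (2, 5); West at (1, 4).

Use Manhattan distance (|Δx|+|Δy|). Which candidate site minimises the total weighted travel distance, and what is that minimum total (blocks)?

Total weighted distance at each candidate:
  North (9, 3): total = 890
  South (2, 3): total = 985
  East (2, 5): total = 1027
  West (1, 4): total = 1159
Minimum is at North with total 890 blocks.

North, total 890 blocks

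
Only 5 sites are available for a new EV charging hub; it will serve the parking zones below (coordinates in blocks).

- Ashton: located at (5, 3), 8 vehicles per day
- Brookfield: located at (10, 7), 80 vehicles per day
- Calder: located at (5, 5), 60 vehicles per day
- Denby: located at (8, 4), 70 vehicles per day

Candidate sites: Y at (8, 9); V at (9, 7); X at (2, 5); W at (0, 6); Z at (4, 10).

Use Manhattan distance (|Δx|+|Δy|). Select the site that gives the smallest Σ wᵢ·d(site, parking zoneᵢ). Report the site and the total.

Total weighted distance at each candidate:
  Y (8, 9): total = 1162
  V (9, 7): total = 784
  X (2, 5): total = 1510
  W (0, 6): total = 2004
  Z (4, 10): total = 1844
Minimum is at V with total 784 blocks.

V, total 784 blocks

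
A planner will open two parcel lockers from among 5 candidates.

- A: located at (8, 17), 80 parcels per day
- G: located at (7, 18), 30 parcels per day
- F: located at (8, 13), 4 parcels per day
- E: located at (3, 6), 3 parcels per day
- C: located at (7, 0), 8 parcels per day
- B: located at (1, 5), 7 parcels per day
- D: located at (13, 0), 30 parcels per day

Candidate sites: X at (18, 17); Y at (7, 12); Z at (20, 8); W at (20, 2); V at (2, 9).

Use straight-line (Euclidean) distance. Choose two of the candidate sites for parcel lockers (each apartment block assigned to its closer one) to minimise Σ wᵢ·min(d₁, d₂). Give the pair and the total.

{Y, W}, total 994.2

Evaluate every pair (each demand assigned to the nearer of the two):
  {Y, W}: total = 994.2
  {Y, Z}: total = 1094.7
  {Y, V}: total = 1116.8
  {X, Y}: total = 1178.2
  {W, V}: total = 1476.8
  {Z, V}: total = 1577.3
  {X, V}: total = 1684.8
  {X, W}: total = 1685.1
  {X, Z}: total = 1801.5
  {Z, W}: total = 2253.7
Best pair: {Y, W} with total 994.2.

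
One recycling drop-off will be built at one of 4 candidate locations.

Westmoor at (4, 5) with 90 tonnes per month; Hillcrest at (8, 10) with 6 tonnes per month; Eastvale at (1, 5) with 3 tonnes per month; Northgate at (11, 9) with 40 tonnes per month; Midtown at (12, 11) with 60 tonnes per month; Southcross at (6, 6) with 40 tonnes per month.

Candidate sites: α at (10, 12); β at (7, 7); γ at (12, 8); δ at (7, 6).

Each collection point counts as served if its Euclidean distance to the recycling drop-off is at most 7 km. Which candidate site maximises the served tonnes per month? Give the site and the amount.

β, covering 239

Coverage radius r = 7 km; a point is covered iff (Δx)²+(Δy)² ≤ 7² = 49.
  α (10, 12): covers {Hillcrest, Northgate, Midtown} → 106
  β (7, 7): covers {Westmoor, Hillcrest, Eastvale, Northgate, Midtown, Southcross} → 239
  γ (12, 8): covers {Hillcrest, Northgate, Midtown, Southcross} → 146
  δ (7, 6): covers {Westmoor, Hillcrest, Eastvale, Northgate, Southcross} → 179
Maximum coverage at β: 239 tonnes per month.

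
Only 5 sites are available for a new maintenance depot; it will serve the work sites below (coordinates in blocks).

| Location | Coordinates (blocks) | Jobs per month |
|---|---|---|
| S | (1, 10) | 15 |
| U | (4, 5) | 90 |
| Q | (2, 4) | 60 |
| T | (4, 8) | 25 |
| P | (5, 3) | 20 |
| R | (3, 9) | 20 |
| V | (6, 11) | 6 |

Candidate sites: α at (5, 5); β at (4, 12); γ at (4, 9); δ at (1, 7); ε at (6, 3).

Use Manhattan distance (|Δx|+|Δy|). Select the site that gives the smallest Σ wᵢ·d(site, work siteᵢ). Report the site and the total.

Total weighted distance at each candidate:
  α (5, 5): total = 767
  β (4, 12): total = 1703
  γ (4, 9): total = 1049
  δ (1, 7): total = 1129
  ε (6, 3): total = 1263
Minimum is at α with total 767 blocks.

α, total 767 blocks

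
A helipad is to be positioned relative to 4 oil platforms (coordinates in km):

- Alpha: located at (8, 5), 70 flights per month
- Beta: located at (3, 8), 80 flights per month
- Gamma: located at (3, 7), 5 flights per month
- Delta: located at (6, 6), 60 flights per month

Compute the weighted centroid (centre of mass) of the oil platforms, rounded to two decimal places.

The minimiser of Σwᵢ‖p−pᵢ‖² is the weighted centroid p* = (Σwᵢpᵢ)/(Σwᵢ).
Σwᵢ = 215.
Σwᵢxᵢ = 70·8 + 80·3 + 5·3 + 60·6 = 1175.
Σwᵢyᵢ = 70·5 + 80·8 + 5·7 + 60·6 = 1385.
x* = 1175/215 = 5.47, y* = 1385/215 = 6.44.

(5.47, 6.44)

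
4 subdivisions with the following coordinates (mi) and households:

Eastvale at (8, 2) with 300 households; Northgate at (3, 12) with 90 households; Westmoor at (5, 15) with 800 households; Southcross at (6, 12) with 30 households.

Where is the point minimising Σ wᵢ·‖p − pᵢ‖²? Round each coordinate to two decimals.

The minimiser of Σwᵢ‖p−pᵢ‖² is the weighted centroid p* = (Σwᵢpᵢ)/(Σwᵢ).
Σwᵢ = 1220.
Σwᵢxᵢ = 300·8 + 90·3 + 800·5 + 30·6 = 6850.
Σwᵢyᵢ = 300·2 + 90·12 + 800·15 + 30·12 = 14040.
x* = 6850/1220 = 5.61, y* = 14040/1220 = 11.51.

(5.61, 11.51)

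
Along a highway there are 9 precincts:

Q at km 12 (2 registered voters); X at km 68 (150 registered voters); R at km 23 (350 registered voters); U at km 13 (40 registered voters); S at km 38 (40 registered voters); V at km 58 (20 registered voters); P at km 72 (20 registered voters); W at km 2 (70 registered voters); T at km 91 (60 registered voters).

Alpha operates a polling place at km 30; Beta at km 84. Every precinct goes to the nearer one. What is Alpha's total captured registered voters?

The indifferent point is the midpoint (30+84)/2 = 57; precincts left of it (closer to Alpha at 30) go to Alpha, those right go to Beta.
  W at 2 (w=70) → Alpha
  Q at 12 (w=2) → Alpha
  U at 13 (w=40) → Alpha
  R at 23 (w=350) → Alpha
  S at 38 (w=40) → Alpha
  V at 58 (w=20) → Beta
  X at 68 (w=150) → Beta
  P at 72 (w=20) → Beta
  T at 91 (w=60) → Beta
Alpha captures 502; Beta captures 250.

502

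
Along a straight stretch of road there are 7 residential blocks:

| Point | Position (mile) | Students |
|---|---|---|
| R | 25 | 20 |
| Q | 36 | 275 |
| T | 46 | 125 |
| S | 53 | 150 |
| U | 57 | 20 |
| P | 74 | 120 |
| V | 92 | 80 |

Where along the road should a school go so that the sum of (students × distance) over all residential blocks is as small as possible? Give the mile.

x = 46

For a sum of weighted absolute distances on a line, the optimum is the weighted median (not the mean). Total weight W = 790; half-weight = 395.
Sort by position and accumulate weight:
  mile 25 (R, w=20) → cum 20
  mile 36 (Q, w=275) → cum 295
  mile 46 (T, w=125) → cum 420  ≥ 395 → median here
  mile 53 (S, w=150) → cum 570
  mile 57 (U, w=20) → cum 590
  mile 74 (P, w=120) → cum 710
  mile 92 (V, w=80) → cum 790
Optimal location: mile 46.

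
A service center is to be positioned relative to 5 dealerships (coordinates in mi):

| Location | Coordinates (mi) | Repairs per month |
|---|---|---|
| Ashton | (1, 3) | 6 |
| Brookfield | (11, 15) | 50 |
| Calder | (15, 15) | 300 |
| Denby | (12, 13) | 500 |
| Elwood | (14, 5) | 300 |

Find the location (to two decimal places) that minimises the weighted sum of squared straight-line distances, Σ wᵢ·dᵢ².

(13.20, 11.48)

The minimiser of Σwᵢ‖p−pᵢ‖² is the weighted centroid p* = (Σwᵢpᵢ)/(Σwᵢ).
Σwᵢ = 1156.
Σwᵢxᵢ = 6·1 + 50·11 + 300·15 + 500·12 + 300·14 = 15256.
Σwᵢyᵢ = 6·3 + 50·15 + 300·15 + 500·13 + 300·5 = 13268.
x* = 15256/1156 = 13.20, y* = 13268/1156 = 11.48.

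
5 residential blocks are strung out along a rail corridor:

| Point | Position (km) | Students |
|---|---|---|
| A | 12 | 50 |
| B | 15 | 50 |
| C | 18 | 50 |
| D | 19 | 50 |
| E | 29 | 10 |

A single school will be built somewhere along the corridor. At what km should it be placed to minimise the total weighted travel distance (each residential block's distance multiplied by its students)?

For a sum of weighted absolute distances on a line, the optimum is the weighted median (not the mean). Total weight W = 210; half-weight = 105.
Sort by position and accumulate weight:
  km 12 (A, w=50) → cum 50
  km 15 (B, w=50) → cum 100
  km 18 (C, w=50) → cum 150  ≥ 105 → median here
  km 19 (D, w=50) → cum 200
  km 29 (E, w=10) → cum 210
Optimal location: km 18.

x = 18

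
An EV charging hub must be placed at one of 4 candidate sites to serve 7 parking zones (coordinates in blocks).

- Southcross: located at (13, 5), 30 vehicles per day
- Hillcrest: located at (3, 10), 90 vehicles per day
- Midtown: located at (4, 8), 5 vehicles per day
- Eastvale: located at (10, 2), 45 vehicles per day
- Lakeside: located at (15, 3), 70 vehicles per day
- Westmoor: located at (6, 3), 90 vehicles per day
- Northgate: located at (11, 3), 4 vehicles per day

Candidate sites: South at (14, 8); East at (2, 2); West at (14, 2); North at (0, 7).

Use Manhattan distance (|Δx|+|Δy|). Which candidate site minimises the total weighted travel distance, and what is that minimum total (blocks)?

Total weighted distance at each candidate:
  South (14, 8): total = 3412
  East (2, 2): total = 3100
  West (14, 2): total = 3056
  North (0, 7): total = 3980
Minimum is at West with total 3056 blocks.

West, total 3056 blocks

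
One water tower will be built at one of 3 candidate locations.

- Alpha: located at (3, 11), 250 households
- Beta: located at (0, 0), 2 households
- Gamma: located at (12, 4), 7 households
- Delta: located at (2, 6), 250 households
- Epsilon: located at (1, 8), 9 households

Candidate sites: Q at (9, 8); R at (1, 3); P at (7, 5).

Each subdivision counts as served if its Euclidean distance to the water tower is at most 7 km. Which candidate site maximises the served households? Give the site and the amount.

Coverage radius r = 7 km; a point is covered iff (Δx)²+(Δy)² ≤ 7² = 49.
  Q (9, 8): covers {Alpha, Gamma} → 257
  R (1, 3): covers {Beta, Delta, Epsilon} → 261
  P (7, 5): covers {Gamma, Delta, Epsilon} → 266
Maximum coverage at P: 266 households.

P, covering 266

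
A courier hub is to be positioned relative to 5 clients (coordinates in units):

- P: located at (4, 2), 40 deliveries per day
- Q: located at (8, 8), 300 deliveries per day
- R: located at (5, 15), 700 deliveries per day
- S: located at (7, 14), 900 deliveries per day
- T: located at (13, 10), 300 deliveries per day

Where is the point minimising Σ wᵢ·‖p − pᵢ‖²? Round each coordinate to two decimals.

(7.26, 12.76)

The minimiser of Σwᵢ‖p−pᵢ‖² is the weighted centroid p* = (Σwᵢpᵢ)/(Σwᵢ).
Σwᵢ = 2240.
Σwᵢxᵢ = 40·4 + 300·8 + 700·5 + 900·7 + 300·13 = 16260.
Σwᵢyᵢ = 40·2 + 300·8 + 700·15 + 900·14 + 300·10 = 28580.
x* = 16260/2240 = 7.26, y* = 28580/2240 = 12.76.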